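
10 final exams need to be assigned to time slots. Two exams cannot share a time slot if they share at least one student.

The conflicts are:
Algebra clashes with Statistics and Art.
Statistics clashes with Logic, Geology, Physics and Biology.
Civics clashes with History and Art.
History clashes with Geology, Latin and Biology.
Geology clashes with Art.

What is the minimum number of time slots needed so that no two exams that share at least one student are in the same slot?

Civics and History conflict, so at least 2 time slots are needed.
A valid assignment using 2 time slots: Algebra=2, Statistics=1, Civics=2, Logic=2, History=1, Geology=2, Physics=2, Latin=2, Art=1, Biology=2. Every pair that conflicts lands in different time slots.

2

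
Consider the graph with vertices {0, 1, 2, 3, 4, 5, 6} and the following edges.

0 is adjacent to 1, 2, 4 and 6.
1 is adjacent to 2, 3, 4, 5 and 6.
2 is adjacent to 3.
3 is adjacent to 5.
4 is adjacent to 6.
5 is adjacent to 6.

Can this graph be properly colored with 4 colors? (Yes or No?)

Yes

The chromatic number is 4. 0, 1, 4, 6 are mutually adjacent (a clique of size 4), so at least 4 colors are needed.
A valid assignment using 4 colors: 0=green, 1=red, 2=blue, 3=yellow, 4=yellow, 5=green, 6=blue.
That is already a proper 4-coloring.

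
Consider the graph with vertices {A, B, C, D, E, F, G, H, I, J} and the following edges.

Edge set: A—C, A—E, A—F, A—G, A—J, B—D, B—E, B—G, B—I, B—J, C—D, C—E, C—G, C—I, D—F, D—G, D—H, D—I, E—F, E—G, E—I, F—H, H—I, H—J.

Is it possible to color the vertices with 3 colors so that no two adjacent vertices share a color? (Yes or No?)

No

A, C, E, G are pairwise adjacent (a clique of size 4), so at least 4 colors are needed.
So 3 colors are not enough.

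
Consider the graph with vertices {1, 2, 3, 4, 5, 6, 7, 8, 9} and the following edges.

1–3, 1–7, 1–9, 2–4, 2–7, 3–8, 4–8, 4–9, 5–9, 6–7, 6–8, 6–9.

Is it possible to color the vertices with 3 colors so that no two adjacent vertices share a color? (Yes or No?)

Yes

The chromatic number is 3. The cycle 2-4-9-6-7-2 has odd length 5, so it cannot be 2-colored; at least 3 colors are needed.
3 colors suffice: 1=b, 2=c, 3=c, 4=b, 5=b, 6=b, 7=a, 8=a, 9=a.
That is already a proper 3-coloring.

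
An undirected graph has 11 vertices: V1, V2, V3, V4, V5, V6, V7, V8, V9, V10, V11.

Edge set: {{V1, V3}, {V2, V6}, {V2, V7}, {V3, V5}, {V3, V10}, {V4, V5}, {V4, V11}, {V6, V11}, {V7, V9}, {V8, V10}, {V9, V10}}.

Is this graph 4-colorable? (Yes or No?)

The chromatic number is 3. The cycle V6-V11-V4-V5-V3-V10-V9-V7-V2-V6 has odd length 9, so it cannot be 2-colored; at least 3 colors are needed.
3 colors suffice: color 1 → {V2, V3, V8, V9, V11}; color 2 → {V1, V4, V6, V7, V10}; color 3 → {V5}.
Since 4 ≥ 3, a proper 4-coloring certainly exists.

Yes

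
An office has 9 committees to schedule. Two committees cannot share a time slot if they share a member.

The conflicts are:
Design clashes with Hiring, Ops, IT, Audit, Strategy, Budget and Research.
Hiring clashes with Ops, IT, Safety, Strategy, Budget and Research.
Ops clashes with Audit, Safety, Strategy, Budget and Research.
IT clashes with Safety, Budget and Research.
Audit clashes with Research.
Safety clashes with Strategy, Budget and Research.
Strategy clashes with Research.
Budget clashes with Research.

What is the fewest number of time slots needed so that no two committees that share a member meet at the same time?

5

Hiring, IT, Safety, Budget, Research all conflict with each other, so at least 5 time slots are needed.
5 time slots suffice: Design=2, Hiring=3, Ops=4, IT=4, Audit=3, Safety=2, Strategy=5, Budget=5, Research=1. Every pair that conflicts lands in different time slots.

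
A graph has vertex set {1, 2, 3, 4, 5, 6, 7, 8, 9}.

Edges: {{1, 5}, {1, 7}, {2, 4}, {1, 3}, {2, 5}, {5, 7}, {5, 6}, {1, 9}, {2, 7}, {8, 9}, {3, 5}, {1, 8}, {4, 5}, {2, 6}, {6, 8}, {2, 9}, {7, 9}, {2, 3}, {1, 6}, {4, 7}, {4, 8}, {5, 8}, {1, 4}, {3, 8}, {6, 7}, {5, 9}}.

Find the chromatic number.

1, 4, 5, 8 are mutually adjacent (a clique of size 4), so at least 4 colors are needed.
4 colors suffice: color red → {5}; color blue → {1, 2}; color green → {7, 8}; color yellow → {3, 4, 6, 9}. No two adjacent vertices share a color.

4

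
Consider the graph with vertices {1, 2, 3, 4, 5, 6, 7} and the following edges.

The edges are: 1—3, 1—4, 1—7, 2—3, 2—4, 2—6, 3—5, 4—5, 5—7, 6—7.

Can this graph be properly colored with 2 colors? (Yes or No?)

No

The cycle 5-3-2-6-7-5 has odd length 5, so it cannot be 2-colored; at least 3 colors are needed.
So 2 colors are not enough.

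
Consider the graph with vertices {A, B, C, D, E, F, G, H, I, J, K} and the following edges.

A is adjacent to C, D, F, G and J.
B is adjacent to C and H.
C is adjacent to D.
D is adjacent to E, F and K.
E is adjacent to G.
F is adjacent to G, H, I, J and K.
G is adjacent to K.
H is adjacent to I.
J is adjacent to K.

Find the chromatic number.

3

A, C, D form a triangle, so at least 3 colors are needed.
A valid assignment using 3 colors: A=green, B=green, C=red, D=blue, E=red, F=red, G=blue, H=blue, I=green, J=blue, K=green. Every edge joins two different colors.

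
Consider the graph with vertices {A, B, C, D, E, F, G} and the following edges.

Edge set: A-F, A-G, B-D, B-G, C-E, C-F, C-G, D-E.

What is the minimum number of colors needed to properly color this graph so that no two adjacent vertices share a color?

3

The cycle G-B-D-E-C-G has odd length 5, so it cannot be 2-colored; at least 3 colors are needed.
A valid assignment using 3 colors: A=2, B=2, C=2, D=1, E=3, F=1, G=1. No two adjacent vertices share a color.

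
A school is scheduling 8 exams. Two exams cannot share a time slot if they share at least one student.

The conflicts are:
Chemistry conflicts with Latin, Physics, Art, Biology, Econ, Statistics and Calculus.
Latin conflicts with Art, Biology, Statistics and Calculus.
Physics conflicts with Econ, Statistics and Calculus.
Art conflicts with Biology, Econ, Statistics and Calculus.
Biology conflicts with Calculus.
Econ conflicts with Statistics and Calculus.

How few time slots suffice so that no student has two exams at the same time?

5

Chemistry, Latin, Art, Biology, Calculus all conflict with each other, so at least 5 time slots are needed.
Using 5 time slots: Chemistry=1, Latin=4, Physics=2, Art=2, Biology=5, Econ=4, Statistics=3, Calculus=3. Every pair that conflicts lands in different time slots.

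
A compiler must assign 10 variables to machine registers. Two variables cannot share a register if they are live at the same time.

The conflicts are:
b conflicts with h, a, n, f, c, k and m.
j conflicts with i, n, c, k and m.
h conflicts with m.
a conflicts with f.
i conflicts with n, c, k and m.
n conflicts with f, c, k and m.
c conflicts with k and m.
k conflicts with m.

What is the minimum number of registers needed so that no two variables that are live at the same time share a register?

6

j, i, n, c, k, m pairwise conflict, so at least 6 registers are needed.
6 registers suffice: b=3, j=6, h=2, a=2, i=3, n=2, f=1, c=4, k=5, m=1. Each listed conflict is separated.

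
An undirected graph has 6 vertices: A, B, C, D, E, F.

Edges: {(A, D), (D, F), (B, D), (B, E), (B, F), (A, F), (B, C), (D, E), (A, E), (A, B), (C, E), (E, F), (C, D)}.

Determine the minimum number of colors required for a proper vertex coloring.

A, B, D, E, F are pairwise adjacent (a clique of size 5), so at least 5 colors are needed.
5 colors suffice: color red → {B}; color blue → {E}; color green → {D}; color yellow → {C, F}; color purple → {A}. Every edge joins two different colors.

5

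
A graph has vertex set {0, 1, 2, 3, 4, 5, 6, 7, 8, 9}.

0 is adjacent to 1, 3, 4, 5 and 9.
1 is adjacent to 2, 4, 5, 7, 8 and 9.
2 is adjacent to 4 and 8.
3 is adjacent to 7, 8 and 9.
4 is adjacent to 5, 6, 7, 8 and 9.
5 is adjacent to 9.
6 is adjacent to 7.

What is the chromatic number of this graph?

0, 1, 4, 5, 9 form a clique, so at least 5 colors are needed.
5 colors suffice: color red → {3, 4}; color blue → {1, 6}; color green → {0, 7, 8}; color yellow → {2, 9}; color purple → {5}. No two adjacent vertices share a color.

5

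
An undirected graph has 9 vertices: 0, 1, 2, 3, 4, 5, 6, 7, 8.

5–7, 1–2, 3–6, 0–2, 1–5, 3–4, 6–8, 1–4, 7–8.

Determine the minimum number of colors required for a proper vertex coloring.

The cycle 3-6-8-7-5-1-4-3 has odd length 7, so it cannot be 2-colored; at least 3 colors are needed.
A valid assignment using 3 colors: 0=red, 1=red, 2=blue, 3=red, 4=blue, 5=blue, 6=green, 7=red, 8=blue. Every edge joins two different colors.

3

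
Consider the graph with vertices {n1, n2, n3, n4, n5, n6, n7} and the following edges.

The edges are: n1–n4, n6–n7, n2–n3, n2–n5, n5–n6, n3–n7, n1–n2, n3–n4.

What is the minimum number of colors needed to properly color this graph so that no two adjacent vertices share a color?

3

The cycle n3-n7-n6-n5-n2-n3 has odd length 5, so it cannot be 2-colored; at least 3 colors are needed.
3 colors suffice: color 1 → {n2, n4, n6}; color 2 → {n1, n3, n5}; color 3 → {n7}. No two adjacent vertices share a color.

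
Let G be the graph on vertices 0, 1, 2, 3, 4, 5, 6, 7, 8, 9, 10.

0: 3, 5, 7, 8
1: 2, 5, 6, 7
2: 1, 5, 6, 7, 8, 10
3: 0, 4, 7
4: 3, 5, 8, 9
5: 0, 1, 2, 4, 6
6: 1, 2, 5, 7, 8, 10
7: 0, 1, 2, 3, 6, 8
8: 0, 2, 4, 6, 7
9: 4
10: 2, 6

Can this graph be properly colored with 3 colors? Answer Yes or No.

No

1, 2, 5, 6 are pairwise adjacent (a clique of size 4), so at least 4 colors are needed.
So 3 colors are not enough.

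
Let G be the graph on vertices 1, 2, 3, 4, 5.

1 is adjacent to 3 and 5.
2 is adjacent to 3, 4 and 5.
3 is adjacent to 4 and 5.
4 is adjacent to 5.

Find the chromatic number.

2, 3, 4, 5 form a clique, so at least 4 colors are needed.
A valid assignment using 4 colors: 1=c, 2=d, 3=a, 4=c, 5=b. No two adjacent vertices share a color.

4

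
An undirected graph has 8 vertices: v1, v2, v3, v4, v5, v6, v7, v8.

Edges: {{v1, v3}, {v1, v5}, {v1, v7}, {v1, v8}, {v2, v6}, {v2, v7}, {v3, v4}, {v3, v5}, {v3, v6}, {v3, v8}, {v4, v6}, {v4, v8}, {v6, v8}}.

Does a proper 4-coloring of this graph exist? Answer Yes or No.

Yes

The chromatic number is 4. v3, v4, v6, v8 are pairwise adjacent (a clique of size 4), so at least 4 colors are needed.
4 colors suffice: color 1 → {v2, v3}; color 2 → {v1, v6}; color 3 → {v5, v7, v8}; color 4 → {v4}.
That is already a proper 4-coloring.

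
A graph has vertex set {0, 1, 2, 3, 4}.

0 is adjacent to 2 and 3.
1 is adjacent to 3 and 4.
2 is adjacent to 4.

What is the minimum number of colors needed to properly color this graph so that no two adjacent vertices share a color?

The cycle 0-3-1-4-2-0 has odd length 5, so it cannot be 2-colored; at least 3 colors are needed.
3 colors suffice: 0=a, 1=a, 2=b, 3=b, 4=c. Every edge joins two different colors.

3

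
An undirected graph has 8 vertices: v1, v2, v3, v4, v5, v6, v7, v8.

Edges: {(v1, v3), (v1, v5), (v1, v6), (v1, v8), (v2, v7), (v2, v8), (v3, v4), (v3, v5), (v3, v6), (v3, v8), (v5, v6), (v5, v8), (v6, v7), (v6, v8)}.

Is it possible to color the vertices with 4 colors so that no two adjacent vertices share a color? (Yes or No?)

v1, v3, v5, v6, v8 form a clique, so at least 5 colors are needed.
So 4 colors are not enough.

No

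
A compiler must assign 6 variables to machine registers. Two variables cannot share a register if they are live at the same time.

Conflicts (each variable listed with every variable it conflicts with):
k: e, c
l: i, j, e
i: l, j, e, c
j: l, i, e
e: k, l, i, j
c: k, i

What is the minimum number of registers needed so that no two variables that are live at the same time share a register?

l, i, j, e pairwise conflict, so at least 4 registers are needed.
4 registers suffice: k=1, l=4, i=1, j=3, e=2, c=2. No two conflicting variables share a register.

4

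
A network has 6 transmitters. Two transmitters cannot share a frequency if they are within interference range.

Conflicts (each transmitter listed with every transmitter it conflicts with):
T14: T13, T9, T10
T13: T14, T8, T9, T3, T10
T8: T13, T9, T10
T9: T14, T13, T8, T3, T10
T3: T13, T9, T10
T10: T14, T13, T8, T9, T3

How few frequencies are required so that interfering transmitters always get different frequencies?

4

T13, T9, T3, T10 all conflict with each other, so at least 4 frequencies are needed.
Using 4 frequencies: T14=4, T13=3, T8=4, T9=2, T3=4, T10=1. No two conflicting transmitters share a frequency.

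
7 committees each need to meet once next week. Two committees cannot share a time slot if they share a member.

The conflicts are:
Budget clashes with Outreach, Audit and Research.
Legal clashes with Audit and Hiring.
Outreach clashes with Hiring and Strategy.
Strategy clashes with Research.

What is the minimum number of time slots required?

3

The cycle Hiring-Outreach-Budget-Audit-Legal-Hiring has odd length 5, so it cannot be 2-colored; at least 3 time slots are needed.
3 time slots suffice: time slot 1 → {Budget, Legal, Strategy}; time slot 2 → {Outreach, Audit, Research}; time slot 3 → {Hiring}. No two conflicting committees share a time slot.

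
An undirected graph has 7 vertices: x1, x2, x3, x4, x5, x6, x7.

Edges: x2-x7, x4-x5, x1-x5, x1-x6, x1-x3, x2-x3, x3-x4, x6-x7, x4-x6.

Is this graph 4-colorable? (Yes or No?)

The chromatic number is 3. The cycle x7-x2-x3-x1-x6-x7 has odd length 5, so it cannot be 2-colored; at least 3 colors are needed.
One proper 3-coloring: x1=2, x2=2, x3=1, x4=2, x5=1, x6=1, x7=3.
Since 4 ≥ 3, a proper 4-coloring certainly exists.

Yes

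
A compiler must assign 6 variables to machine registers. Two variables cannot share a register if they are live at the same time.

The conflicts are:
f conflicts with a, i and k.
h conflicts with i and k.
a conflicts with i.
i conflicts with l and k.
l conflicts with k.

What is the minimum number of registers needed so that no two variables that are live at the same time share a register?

h, i, k pairwise conflict, so at least 3 registers are needed.
3 registers suffice: register 1 → {i}; register 2 → {a, k}; register 3 → {f, h, l}. Every pair that conflicts lands in different registers.

3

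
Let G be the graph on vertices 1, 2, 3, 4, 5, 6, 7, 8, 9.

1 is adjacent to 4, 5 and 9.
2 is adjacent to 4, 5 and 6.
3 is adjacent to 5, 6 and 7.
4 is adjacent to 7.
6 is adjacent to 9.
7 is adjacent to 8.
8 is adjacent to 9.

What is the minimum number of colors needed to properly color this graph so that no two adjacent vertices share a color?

The cycle 6-3-7-8-9-6 has odd length 5, so it cannot be 2-colored; at least 3 colors are needed.
3 colors suffice: color a → {5, 7, 9}; color b → {4, 6, 8}; color c → {1, 2, 3}. No two adjacent vertices share a color.

3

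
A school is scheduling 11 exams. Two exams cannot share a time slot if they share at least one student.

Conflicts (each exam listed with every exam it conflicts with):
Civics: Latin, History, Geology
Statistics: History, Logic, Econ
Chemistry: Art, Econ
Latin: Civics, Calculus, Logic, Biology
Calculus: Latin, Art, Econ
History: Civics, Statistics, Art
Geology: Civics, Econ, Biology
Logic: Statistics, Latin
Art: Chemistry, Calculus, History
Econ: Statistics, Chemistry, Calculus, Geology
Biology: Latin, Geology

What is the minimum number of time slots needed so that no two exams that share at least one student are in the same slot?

3

The cycle Geology-Civics-History-Statistics-Econ-Geology has odd length 5, so it cannot be 2-colored; at least 3 time slots are needed.
3 time slots suffice: Civics=2, Statistics=2, Chemistry=2, Latin=1, Calculus=2, History=1, Geology=3, Logic=3, Art=3, Econ=1, Biology=2. Every pair that conflicts lands in different time slots.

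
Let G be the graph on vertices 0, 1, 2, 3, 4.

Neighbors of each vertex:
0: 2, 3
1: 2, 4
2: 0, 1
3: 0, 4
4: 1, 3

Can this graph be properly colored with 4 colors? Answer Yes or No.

Yes

The chromatic number is 3. The cycle 3-4-1-2-0-3 has odd length 5, so it cannot be 2-colored; at least 3 colors are needed.
3 colors suffice: color red → {1, 3}; color blue → {2, 4}; color green → {0}.
Since 4 ≥ 3, a proper 4-coloring certainly exists.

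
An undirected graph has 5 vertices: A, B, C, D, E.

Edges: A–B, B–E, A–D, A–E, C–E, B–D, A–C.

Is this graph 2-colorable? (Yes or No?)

No

A, C, E form a triangle, so at least 3 colors are needed.
So 2 colors are not enough.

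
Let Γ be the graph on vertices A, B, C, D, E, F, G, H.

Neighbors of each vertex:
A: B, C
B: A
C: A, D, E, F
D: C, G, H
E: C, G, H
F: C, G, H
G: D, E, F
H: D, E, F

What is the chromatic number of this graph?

C and E are adjacent, so at least 2 colors are needed.
2 colors suffice: color red → {B, C, G, H}; color blue → {A, D, E, F}. Each edge has distinct colors on its endpoints.

2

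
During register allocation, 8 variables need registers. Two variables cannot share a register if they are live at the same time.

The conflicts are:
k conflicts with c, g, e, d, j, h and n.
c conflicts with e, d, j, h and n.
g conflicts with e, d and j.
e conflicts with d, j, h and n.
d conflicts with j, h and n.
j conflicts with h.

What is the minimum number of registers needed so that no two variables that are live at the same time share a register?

k, c, e, d, j, h are mutually in conflict, so at least 6 registers are needed.
6 registers suffice: register 1 → {d}; register 2 → {k}; register 3 → {e}; register 4 → {j, n}; register 5 → {c, g}; register 6 → {h}. Every pair that conflicts lands in different registers.

6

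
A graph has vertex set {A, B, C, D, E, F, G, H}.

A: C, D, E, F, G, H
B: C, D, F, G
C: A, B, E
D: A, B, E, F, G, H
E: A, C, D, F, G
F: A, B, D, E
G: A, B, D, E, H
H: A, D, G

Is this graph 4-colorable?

The chromatic number is 4. A, D, E, G form a clique, so at least 4 colors are needed.
One proper 4-coloring: A=2, B=2, C=1, D=1, E=3, F=4, G=4, H=3.
That is already a proper 4-coloring.

Yes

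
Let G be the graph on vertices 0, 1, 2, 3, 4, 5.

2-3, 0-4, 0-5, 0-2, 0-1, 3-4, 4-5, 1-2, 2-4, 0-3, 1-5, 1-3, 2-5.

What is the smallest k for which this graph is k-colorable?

0, 2, 4, 5 are mutually adjacent (a clique of size 4), so at least 4 colors are needed.
A valid assignment using 4 colors: 0=red, 1=green, 2=blue, 3=yellow, 4=green, 5=yellow. Every edge joins two different colors.

4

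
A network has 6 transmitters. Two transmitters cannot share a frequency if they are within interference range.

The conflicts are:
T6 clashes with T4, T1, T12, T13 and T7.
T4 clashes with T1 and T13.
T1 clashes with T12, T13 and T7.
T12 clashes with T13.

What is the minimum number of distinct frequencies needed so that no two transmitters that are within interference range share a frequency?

4

T6, T1, T12, T13 are mutually in conflict, so at least 4 frequencies are needed.
4 frequencies suffice: frequency 1 → {T6}; frequency 2 → {T1}; frequency 3 → {T13, T7}; frequency 4 → {T4, T12}. Every pair that conflicts lands in different frequencies.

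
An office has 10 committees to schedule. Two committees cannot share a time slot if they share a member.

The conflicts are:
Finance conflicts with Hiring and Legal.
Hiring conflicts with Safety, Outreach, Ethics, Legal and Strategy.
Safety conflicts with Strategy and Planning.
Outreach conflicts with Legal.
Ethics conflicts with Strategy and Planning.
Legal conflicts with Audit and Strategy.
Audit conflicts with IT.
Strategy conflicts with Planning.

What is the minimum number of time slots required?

3

Hiring, Ethics, Strategy pairwise conflict, so at least 3 time slots are needed.
3 time slots suffice: time slot 1 → {Hiring, Audit, Planning}; time slot 2 → {Finance, Outreach, Strategy, IT}; time slot 3 → {Safety, Ethics, Legal}. Every pair that conflicts lands in different time slots.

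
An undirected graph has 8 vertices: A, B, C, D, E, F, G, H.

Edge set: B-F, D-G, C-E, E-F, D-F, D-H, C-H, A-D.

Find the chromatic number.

3

The cycle E-F-D-H-C-E has odd length 5, so it cannot be 2-colored; at least 3 colors are needed.
A valid assignment using 3 colors: A=2, B=1, C=2, D=1, E=1, F=2, G=2, H=3. Each edge has distinct colors on its endpoints.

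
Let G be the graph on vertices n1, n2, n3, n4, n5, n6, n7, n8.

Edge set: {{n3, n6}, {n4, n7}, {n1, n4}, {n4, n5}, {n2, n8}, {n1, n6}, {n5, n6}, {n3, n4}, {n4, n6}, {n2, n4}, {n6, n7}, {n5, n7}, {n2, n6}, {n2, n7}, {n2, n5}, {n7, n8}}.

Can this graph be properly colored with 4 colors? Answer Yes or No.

n2, n4, n5, n6, n7 form a clique, so at least 5 colors are needed.
So 4 colors are not enough.

No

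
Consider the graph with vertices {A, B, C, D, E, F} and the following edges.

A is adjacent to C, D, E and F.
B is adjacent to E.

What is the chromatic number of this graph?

2

B and E are adjacent, so at least 2 colors are needed.
A valid assignment using 2 colors: A=red, B=red, C=blue, D=blue, E=blue, F=blue. Every edge joins two different colors.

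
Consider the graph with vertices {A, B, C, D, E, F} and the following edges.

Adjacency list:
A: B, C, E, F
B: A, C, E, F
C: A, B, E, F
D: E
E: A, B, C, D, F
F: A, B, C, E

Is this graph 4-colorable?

No

A, B, C, E, F are pairwise adjacent (a clique of size 5), so at least 5 colors are needed.
So 4 colors are not enough.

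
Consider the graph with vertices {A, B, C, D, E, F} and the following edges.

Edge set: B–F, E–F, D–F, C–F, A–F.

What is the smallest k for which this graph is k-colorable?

C and F are adjacent, so at least 2 colors are needed.
2 colors suffice: color 1 → {F}; color 2 → {A, B, C, D, E}. Each edge has distinct colors on its endpoints.

2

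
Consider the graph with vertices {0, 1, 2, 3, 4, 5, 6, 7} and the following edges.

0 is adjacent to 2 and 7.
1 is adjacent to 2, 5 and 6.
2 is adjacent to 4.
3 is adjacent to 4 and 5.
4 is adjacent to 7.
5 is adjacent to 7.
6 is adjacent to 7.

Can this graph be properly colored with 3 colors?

Yes

The chromatic number is 3. The cycle 1-5-3-4-2-1 has odd length 5, so it cannot be 2-colored; at least 3 colors are needed.
3 colors suffice: color red → {1, 3, 7}; color blue → {2, 5, 6}; color green → {0, 4}.
That is already a proper 3-coloring.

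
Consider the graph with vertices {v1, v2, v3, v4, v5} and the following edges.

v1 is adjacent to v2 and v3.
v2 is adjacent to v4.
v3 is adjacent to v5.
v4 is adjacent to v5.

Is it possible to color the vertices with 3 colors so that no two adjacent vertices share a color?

The chromatic number is 3. The cycle v3-v1-v2-v4-v5-v3 has odd length 5, so it cannot be 2-colored; at least 3 colors are needed.
3 colors suffice: color 1 → {v2, v5}; color 2 → {v1, v4}; color 3 → {v3}.
That is already a proper 3-coloring.

Yes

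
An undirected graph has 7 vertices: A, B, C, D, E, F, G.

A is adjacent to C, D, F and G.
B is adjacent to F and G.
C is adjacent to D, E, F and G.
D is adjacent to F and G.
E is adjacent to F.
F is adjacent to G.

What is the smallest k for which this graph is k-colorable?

A, C, D, F, G are mutually adjacent (a clique of size 5), so at least 5 colors are needed.
5 colors suffice: A=4, B=2, C=2, D=5, E=3, F=1, G=3. Every edge joins two different colors.

5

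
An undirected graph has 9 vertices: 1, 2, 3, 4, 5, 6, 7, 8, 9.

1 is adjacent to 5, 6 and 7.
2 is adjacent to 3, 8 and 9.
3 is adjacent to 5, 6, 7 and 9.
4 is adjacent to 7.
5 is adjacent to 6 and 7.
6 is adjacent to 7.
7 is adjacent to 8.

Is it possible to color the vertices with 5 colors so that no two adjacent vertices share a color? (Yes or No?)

Yes

The chromatic number is 4. 3, 5, 6, 7 are mutually adjacent (a clique of size 4), so at least 4 colors are needed.
A valid assignment using 4 colors: 1=blue, 2=red, 3=blue, 4=blue, 5=yellow, 6=green, 7=red, 8=blue, 9=green.
Since 5 ≥ 4, a proper 5-coloring certainly exists.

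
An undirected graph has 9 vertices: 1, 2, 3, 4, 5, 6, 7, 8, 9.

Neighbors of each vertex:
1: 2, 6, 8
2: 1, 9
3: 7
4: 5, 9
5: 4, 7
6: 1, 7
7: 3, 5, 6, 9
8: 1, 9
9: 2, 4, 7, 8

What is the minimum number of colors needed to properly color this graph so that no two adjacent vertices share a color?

The cycle 1-6-7-9-8-1 has odd length 5, so it cannot be 2-colored; at least 3 colors are needed.
3 colors suffice: color red → {1, 4, 7}; color blue → {3, 5, 6, 9}; color green → {2, 8}. Each edge has distinct colors on its endpoints.

3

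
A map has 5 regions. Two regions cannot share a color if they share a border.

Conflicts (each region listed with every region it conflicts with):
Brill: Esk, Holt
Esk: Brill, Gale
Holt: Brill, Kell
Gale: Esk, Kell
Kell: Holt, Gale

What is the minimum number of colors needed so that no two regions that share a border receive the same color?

The cycle Holt-Kell-Gale-Esk-Brill-Holt has odd length 5, so it cannot be 2-colored; at least 3 colors are needed.
3 colors suffice: color 1 → {Holt, Gale}; color 2 → {Brill, Kell}; color 3 → {Esk}. No two conflicting regions share a color.

3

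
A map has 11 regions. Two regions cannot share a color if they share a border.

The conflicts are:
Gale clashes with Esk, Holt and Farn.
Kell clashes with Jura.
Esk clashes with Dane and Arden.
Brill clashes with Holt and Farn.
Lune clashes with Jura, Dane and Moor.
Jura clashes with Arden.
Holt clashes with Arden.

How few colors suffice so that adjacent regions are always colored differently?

3

The cycle Jura-Arden-Esk-Dane-Lune-Jura has odd length 5, so it cannot be 2-colored; at least 3 colors are needed.
3 colors suffice: color 1 → {Esk, Jura, Holt, Farn, Moor}; color 2 → {Gale, Kell, Brill, Lune, Arden}; color 3 → {Dane}. No two conflicting regions share a color.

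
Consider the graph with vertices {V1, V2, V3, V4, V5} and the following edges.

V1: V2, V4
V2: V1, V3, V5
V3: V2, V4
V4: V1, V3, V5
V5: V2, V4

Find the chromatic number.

2

V4 and V5 are adjacent, so at least 2 colors are needed.
A valid assignment using 2 colors: V1=2, V2=1, V3=2, V4=1, V5=2. No two adjacent vertices share a color.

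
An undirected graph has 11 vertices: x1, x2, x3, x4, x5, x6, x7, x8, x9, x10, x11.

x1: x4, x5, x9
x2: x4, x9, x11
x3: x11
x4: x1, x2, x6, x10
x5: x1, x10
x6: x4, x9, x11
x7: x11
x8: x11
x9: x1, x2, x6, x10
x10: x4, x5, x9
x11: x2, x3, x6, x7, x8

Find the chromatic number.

x2 and x4 are adjacent, so at least 2 colors are needed.
One proper 2-coloring: x1=2, x2=2, x3=2, x4=1, x5=1, x6=2, x7=2, x8=2, x9=1, x10=2, x11=1. Every edge joins two different colors.

2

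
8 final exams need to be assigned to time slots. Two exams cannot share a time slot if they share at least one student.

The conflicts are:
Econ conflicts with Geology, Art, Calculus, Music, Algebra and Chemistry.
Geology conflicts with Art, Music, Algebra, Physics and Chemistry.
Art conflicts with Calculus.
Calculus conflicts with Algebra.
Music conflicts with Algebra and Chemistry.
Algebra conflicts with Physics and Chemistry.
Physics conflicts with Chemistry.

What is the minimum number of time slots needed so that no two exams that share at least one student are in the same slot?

Econ, Geology, Music, Algebra, Chemistry pairwise conflict, so at least 5 time slots are needed.
5 time slots suffice: Econ=2, Geology=3, Art=1, Calculus=3, Music=5, Algebra=1, Physics=2, Chemistry=4. Every pair that conflicts lands in different time slots.

5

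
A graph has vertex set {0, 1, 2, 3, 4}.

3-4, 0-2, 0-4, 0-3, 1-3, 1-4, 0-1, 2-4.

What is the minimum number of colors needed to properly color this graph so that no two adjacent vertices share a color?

4

0, 1, 3, 4 form a clique, so at least 4 colors are needed.
One proper 4-coloring: 0=red, 1=yellow, 2=green, 3=green, 4=blue. Every edge joins two different colors.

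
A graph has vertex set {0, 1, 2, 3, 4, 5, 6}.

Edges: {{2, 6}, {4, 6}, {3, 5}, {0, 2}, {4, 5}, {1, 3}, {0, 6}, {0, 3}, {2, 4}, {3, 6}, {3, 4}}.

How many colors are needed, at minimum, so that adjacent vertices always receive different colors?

3, 4, 5 form a triangle, so at least 3 colors are needed.
A valid assignment using 3 colors: 0=c, 1=b, 2=a, 3=a, 4=c, 5=b, 6=b. Every edge joins two different colors.

3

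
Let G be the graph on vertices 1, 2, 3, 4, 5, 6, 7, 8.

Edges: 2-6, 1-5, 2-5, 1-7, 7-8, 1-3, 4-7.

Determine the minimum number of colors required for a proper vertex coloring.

1 and 7 are adjacent, so at least 2 colors are needed.
2 colors suffice: color a → {3, 5, 6, 7}; color b → {1, 2, 4, 8}. Each edge has distinct colors on its endpoints.

2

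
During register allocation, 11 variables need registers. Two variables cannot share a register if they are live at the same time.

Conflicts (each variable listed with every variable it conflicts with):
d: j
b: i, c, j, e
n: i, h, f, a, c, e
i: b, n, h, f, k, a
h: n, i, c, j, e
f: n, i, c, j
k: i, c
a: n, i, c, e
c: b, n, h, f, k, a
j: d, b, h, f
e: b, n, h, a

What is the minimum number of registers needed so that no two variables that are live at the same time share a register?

3

n, f, c pairwise conflict, so at least 3 registers are needed.
A valid assignment using 3 registers: d=2, b=2, n=2, i=1, h=3, f=3, k=2, a=3, c=1, j=1, e=1. Every pair that conflicts lands in different registers.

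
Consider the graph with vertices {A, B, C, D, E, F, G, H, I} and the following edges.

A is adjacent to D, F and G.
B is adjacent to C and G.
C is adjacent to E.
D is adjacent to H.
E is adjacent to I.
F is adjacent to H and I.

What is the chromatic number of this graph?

3

The cycle C-B-G-A-F-I-E-C has odd length 7, so it cannot be 2-colored; at least 3 colors are needed.
One proper 3-coloring: A=1, B=1, C=3, D=2, E=2, F=2, G=2, H=1, I=1. No two adjacent vertices share a color.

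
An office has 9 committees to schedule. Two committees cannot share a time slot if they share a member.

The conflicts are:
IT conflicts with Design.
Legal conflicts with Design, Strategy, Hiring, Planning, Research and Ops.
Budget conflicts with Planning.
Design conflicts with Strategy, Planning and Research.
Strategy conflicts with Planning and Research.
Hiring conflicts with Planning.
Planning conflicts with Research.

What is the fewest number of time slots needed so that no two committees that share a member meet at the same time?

Legal, Design, Strategy, Planning, Research all conflict with each other, so at least 5 time slots are needed.
5 time slots suffice: time slot 1 → {IT, Planning, Ops}; time slot 2 → {Legal, Budget}; time slot 3 → {Design, Hiring}; time slot 4 → {Strategy}; time slot 5 → {Research}. Every pair that conflicts lands in different time slots.

5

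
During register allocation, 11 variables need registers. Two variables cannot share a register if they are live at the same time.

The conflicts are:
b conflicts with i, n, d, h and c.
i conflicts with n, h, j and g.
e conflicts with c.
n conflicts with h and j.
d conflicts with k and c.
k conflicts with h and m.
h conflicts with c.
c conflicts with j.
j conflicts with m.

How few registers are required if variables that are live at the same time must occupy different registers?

b, i, n, h all conflict with each other, so at least 4 registers are needed.
A valid assignment using 4 registers: b=2, i=1, e=2, n=4, d=3, k=1, h=3, c=1, j=2, m=3, g=2. Every pair that conflicts lands in different registers.

4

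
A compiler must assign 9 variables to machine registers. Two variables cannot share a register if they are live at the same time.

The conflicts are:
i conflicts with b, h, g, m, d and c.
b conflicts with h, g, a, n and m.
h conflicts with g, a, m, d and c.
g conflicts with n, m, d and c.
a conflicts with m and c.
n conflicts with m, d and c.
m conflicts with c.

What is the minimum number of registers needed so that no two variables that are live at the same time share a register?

i, h, g, m, c are mutually in conflict, so at least 5 registers are needed.
5 registers suffice: register 1 → {m, d}; register 2 → {h, n}; register 3 → {g, a}; register 4 → {b, c}; register 5 → {i}. Each listed conflict is separated.

5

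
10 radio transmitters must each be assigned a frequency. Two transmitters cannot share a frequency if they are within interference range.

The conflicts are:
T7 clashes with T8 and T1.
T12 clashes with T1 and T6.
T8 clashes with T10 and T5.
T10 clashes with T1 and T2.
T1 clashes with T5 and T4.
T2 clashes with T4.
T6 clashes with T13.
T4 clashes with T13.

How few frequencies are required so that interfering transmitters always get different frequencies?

3

The cycle T13-T4-T1-T12-T6-T13 has odd length 5, so it cannot be 2-colored; at least 3 frequencies are needed.
A valid assignment using 3 frequencies: T7=2, T12=2, T8=1, T10=2, T1=1, T5=2, T2=1, T6=1, T4=2, T13=3. Each listed conflict is separated.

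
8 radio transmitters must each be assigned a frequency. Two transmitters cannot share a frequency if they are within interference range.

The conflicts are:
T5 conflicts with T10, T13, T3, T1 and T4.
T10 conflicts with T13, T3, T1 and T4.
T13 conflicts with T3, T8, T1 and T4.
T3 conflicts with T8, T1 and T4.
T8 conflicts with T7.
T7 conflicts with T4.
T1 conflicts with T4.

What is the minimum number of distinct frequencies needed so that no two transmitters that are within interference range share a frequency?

6

T5, T10, T13, T3, T1, T4 pairwise conflict, so at least 6 frequencies are needed.
A valid assignment using 6 frequencies: T5=5, T10=4, T13=3, T3=2, T8=1, T7=2, T1=6, T4=1. No two conflicting transmitters share a frequency.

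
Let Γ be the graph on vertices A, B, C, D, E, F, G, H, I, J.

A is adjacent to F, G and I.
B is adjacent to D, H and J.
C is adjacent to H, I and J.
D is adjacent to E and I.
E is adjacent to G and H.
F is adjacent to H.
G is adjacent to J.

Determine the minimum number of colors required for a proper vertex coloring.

The cycle J-C-I-D-B-J has odd length 5, so it cannot be 2-colored; at least 3 colors are needed.
3 colors suffice: A=blue, B=blue, C=blue, D=green, E=blue, F=green, G=green, H=red, I=red, J=red. Each edge has distinct colors on its endpoints.

3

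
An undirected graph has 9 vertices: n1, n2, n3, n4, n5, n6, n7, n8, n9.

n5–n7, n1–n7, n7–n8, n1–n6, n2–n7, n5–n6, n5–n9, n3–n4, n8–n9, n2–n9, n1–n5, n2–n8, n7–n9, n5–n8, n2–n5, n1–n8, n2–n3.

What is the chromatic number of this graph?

n2, n5, n7, n8, n9 form a clique, so at least 5 colors are needed.
5 colors suffice: color red → {n3, n5}; color blue → {n4, n6, n8}; color green → {n7}; color yellow → {n1, n2}; color purple → {n9}. No two adjacent vertices share a color.

5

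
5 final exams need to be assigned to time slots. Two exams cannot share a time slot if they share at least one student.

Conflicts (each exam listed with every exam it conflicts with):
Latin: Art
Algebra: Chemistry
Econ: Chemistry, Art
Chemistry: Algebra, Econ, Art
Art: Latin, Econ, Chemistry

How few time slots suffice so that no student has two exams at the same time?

3

Econ, Chemistry, Art are mutually in conflict, so at least 3 time slots are needed.
3 time slots suffice: time slot 1 → {Latin, Chemistry}; time slot 2 → {Algebra, Art}; time slot 3 → {Econ}. Every pair that conflicts lands in different time slots.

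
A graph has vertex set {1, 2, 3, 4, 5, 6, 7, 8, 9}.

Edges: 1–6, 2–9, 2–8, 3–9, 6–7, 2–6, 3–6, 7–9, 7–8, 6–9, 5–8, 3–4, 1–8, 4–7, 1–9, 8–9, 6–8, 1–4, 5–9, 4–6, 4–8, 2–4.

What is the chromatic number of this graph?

2, 4, 6, 8 are mutually adjacent (a clique of size 4), so at least 4 colors are needed.
4 colors suffice: color red → {5, 6}; color blue → {3, 8}; color green → {4, 9}; color yellow → {1, 2, 7}. Every edge joins two different colors.

4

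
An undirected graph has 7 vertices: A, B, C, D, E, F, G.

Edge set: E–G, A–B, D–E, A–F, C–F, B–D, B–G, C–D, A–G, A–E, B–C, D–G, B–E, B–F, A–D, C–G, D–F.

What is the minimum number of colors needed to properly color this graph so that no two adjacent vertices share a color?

A, B, D, E, G are mutually adjacent (a clique of size 5), so at least 5 colors are needed.
5 colors suffice: color 1 → {B}; color 2 → {D}; color 3 → {A, C}; color 4 → {F, G}; color 5 → {E}. Every edge joins two different colors.

5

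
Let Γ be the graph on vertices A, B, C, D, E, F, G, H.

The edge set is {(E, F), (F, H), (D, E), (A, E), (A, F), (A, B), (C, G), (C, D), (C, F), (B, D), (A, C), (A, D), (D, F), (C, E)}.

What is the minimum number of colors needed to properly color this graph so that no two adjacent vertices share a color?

5

A, C, D, E, F form a clique, so at least 5 colors are needed.
A valid assignment using 5 colors: A=1, B=3, C=3, D=2, E=5, F=4, G=1, H=1. No two adjacent vertices share a color.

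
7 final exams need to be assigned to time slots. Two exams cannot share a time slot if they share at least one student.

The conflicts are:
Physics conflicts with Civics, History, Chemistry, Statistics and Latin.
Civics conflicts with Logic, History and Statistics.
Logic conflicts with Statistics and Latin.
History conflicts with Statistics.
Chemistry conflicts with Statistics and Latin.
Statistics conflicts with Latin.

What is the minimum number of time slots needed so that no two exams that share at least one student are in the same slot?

Physics, Chemistry, Statistics, Latin all conflict with each other, so at least 4 time slots are needed.
4 time slots suffice: time slot 1 → {Statistics}; time slot 2 → {Physics, Logic}; time slot 3 → {Civics, Latin}; time slot 4 → {History, Chemistry}. Every pair that conflicts lands in different time slots.

4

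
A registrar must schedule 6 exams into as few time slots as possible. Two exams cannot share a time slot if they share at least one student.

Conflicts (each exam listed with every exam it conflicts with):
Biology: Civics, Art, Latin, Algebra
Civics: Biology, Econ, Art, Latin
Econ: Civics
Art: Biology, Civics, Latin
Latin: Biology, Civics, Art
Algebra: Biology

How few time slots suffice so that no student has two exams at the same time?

Biology, Civics, Art, Latin are mutually in conflict, so at least 4 time slots are needed.
4 time slots suffice: time slot 1 → {Biology, Econ}; time slot 2 → {Civics, Algebra}; time slot 3 → {Art}; time slot 4 → {Latin}. Every pair that conflicts lands in different time slots.

4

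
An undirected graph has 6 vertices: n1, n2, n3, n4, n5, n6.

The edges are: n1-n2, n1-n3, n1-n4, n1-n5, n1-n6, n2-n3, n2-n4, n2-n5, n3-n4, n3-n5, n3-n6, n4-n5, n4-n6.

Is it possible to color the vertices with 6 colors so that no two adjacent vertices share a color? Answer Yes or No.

Yes

The chromatic number is 5. n1, n2, n3, n4, n5 are mutually adjacent (a clique of size 5), so at least 5 colors are needed.
One proper 5-coloring: n1=2, n2=5, n3=1, n4=3, n5=4, n6=4.
Since 6 ≥ 5, a proper 6-coloring certainly exists.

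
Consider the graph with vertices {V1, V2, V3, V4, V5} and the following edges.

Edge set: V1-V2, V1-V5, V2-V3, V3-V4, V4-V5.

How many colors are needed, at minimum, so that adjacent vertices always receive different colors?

The cycle V2-V3-V4-V5-V1-V2 has odd length 5, so it cannot be 2-colored; at least 3 colors are needed.
One proper 3-coloring: V1=3, V2=1, V3=2, V4=1, V5=2. Every edge joins two different colors.

3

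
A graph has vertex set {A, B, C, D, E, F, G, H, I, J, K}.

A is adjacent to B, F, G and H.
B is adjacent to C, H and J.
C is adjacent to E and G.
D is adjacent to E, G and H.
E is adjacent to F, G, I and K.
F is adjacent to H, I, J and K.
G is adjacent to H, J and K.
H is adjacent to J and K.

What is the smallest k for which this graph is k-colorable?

D, G, H are mutually adjacent, so at least 3 colors are needed.
3 colors suffice: color 1 → {B, F, G}; color 2 → {E, H}; color 3 → {A, C, D, I, J, K}. No two adjacent vertices share a color.

3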